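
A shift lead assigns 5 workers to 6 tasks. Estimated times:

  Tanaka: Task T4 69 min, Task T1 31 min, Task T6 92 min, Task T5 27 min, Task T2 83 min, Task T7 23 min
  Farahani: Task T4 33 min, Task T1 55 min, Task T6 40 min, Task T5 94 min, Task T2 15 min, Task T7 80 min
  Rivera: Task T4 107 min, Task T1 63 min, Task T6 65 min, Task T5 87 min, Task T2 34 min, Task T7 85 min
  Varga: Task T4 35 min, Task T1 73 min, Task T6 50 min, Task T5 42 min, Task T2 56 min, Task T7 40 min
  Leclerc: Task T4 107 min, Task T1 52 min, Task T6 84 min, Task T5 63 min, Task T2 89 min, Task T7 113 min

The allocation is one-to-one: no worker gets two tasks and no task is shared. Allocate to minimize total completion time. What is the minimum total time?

Optimal: Tanaka→Task T7 (23 min), Farahani→Task T4 (33 min), Rivera→Task T2 (34 min), Varga→Task T5 (42 min), Leclerc→Task T1 (52 min) — total 23+33+34+42+52 = 184 min.
Min-entry greedy (repeatedly take the single cheapest remaining cell) gives 190 min, worse by 6.
Swapping Tanaka↔Rivera (Tanaka→Task T2 83 min, Rivera→Task T7 85 min) adds 111.

Minimum total: 184 min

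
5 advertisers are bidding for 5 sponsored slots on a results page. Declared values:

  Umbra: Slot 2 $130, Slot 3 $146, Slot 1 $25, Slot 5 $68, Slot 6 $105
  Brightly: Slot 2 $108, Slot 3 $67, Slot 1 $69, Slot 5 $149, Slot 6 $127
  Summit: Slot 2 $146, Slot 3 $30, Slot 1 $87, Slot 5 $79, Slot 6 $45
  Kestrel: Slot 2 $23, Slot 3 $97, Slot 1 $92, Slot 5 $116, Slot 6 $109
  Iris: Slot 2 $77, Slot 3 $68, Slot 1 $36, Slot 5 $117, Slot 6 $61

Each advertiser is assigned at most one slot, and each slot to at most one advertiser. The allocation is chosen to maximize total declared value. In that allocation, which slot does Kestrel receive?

Optimal: Umbra→Slot 3 ($146), Brightly→Slot 6 ($127), Summit→Slot 2 ($146), Kestrel→Slot 1 ($92), Iris→Slot 5 ($117) — total 146+127+146+92+117 = $628.
Next-best assignment: Umbra→Slot 3, Brightly→Slot 5, Summit→Slot 2, Kestrel→Slot 1, Iris→Slot 6 = $594.
Swapping Iris↔Brightly (Iris→Slot 6 $61, Brightly→Slot 5 $149) loses 34.
Every other assignment is strictly worse.
Kestrel's own top slot is Slot 5 ($116), but forcing Kestrel→Slot 5 and reassigning the rest optimally gives only $571 — worse by 57.

Kestrel receives Slot 1.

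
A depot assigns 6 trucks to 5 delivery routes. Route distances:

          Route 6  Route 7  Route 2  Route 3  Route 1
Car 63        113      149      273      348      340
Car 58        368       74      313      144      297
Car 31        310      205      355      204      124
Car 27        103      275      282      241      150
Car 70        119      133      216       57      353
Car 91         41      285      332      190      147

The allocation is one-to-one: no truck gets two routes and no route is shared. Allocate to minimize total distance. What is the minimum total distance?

Optimal: Car 91→Route 6 (41 km), Car 58→Route 7 (74 km), Car 63→Route 2 (273 km), Car 70→Route 3 (57 km), Car 31→Route 1 (124 km) — total 41+74+273+57+124 = 569 km.
Column-greedy (each route in turn goes to its cheapest remaining truck) gives 685 km, worse by 116.
Next-best assignment: Car 91→Route 6, Car 58→Route 7, Car 27→Route 2, Car 70→Route 3, Car 31→Route 1 = 578 km.

Min total: 569 km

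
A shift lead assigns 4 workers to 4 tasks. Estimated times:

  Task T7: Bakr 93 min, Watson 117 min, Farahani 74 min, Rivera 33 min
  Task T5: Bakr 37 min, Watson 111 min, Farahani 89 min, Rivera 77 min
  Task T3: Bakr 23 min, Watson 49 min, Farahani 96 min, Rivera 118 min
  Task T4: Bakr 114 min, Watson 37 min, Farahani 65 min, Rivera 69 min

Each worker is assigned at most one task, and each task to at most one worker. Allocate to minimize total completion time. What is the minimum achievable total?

Optimal: Bakr→Task T3 (23 min), Watson→Task T4 (37 min), Farahani→Task T5 (89 min), Rivera→Task T7 (33 min) — total 23+37+89+33 = 182 min.
Row-greedy (each worker in turn takes its cheapest remaining task) gives 211 min, worse by 29.
No other one-to-one assignment undercuts 182 min.

Min total: 182 min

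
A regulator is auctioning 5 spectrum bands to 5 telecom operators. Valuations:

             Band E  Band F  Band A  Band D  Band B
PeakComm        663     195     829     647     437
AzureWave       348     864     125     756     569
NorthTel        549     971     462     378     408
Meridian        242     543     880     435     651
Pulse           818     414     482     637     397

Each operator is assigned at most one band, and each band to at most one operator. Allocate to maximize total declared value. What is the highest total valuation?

This is a one-to-one assignment (maximum-weight bipartite matching).
Optimal: PeakComm→Band A ($829M), AzureWave→Band D ($756M), NorthTel→Band F ($971M), Meridian→Band B ($651M), Pulse→Band E ($818M) — total 829+756+971+651+818 = $4025M.
Column-greedy (each band in turn goes to its best remaining operator) gives $3862M, worse by 163.
Next-best assignment: PeakComm→Band D, AzureWave→Band B, NorthTel→Band F, Meridian→Band A, Pulse→Band E = $3885M.

Max total: $4025M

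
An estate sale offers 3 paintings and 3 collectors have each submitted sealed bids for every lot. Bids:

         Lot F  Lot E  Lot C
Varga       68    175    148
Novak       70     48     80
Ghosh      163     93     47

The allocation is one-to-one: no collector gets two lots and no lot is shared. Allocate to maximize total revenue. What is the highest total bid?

Optimal: Varga→Lot E ($175), Novak→Lot C ($80), Ghosh→Lot F ($163) — total 175+80+163 = $418.

Max total: $418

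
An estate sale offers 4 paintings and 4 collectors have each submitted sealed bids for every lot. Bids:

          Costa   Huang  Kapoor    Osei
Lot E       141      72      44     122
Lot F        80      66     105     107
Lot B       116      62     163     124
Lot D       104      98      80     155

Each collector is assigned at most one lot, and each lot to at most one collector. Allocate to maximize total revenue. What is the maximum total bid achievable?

Max total: $525

This is the linear assignment problem.
Optimal: Costa→Lot E ($141), Huang→Lot F ($66), Kapoor→Lot B ($163), Osei→Lot D ($155) — total 141+66+163+155 = $525.
Row-greedy (each collector in turn takes its best remaining lot) gives $509, worse by 16.
Next-best assignment: Costa→Lot E, Huang→Lot D, Kapoor→Lot B, Osei→Lot F = $509.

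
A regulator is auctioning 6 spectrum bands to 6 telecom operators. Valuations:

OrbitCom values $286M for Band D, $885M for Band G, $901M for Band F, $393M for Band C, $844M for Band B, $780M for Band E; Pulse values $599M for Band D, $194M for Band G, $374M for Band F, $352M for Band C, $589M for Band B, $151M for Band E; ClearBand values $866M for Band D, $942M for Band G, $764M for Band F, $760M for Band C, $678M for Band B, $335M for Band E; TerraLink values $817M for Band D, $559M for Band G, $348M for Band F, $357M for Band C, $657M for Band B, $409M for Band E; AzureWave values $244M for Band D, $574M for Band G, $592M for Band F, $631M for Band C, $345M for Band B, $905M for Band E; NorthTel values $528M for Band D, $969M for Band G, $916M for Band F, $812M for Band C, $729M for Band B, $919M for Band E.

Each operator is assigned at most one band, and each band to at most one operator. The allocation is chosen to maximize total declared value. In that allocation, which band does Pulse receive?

Pulse receives Band B.

This is the linear assignment problem.
Optimal: OrbitCom→Band F ($901M), Pulse→Band B ($589M), ClearBand→Band G ($942M), TerraLink→Band D ($817M), AzureWave→Band E ($905M), NorthTel→Band C ($812M) — total 901+589+942+817+905+812 = $4966M.
Max-entry greedy (repeatedly take the single best remaining cell) gives $4650M, worse by 316.
Next-best assignment: OrbitCom→Band F, Pulse→Band B, ClearBand→Band C, TerraLink→Band D, AzureWave→Band E, NorthTel→Band G = $4941M.
Swapping Pulse↔AzureWave (Pulse→Band E $151M, AzureWave→Band B $345M) loses 998.
Pulse's own top band is Band D ($599M), but forcing Pulse→Band D and reassigning the rest optimally gives only $4816M — worse by 150.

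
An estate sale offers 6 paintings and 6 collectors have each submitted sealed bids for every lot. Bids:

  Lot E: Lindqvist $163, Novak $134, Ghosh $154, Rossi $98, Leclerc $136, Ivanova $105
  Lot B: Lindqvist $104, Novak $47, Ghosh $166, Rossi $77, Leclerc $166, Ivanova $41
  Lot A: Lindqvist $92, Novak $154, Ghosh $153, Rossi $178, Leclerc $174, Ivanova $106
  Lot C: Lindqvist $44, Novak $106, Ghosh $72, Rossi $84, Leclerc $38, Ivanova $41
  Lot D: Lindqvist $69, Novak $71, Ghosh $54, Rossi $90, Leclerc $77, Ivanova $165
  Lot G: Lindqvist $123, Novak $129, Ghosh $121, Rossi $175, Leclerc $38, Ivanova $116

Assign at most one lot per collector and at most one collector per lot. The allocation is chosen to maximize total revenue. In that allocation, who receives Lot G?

Optimal: Lindqvist→Lot E ($163), Novak→Lot C ($106), Ghosh→Lot B ($166), Rossi→Lot G ($175), Leclerc→Lot A ($174), Ivanova→Lot D ($165) — total 163+106+166+175+174+165 = $949.
Column-greedy (each lot in turn goes to its best remaining collector) gives $816, worse by 133.
Next-best assignment: Lindqvist→Lot E, Novak→Lot C, Ghosh→Lot A, Rossi→Lot G, Leclerc→Lot B, Ivanova→Lot D = $928.
Rossi's own top lot is Lot A ($178), but forcing Rossi→Lot A and reassigning the rest optimally gives only $899 — worse by 50.

Rossi receives Lot G.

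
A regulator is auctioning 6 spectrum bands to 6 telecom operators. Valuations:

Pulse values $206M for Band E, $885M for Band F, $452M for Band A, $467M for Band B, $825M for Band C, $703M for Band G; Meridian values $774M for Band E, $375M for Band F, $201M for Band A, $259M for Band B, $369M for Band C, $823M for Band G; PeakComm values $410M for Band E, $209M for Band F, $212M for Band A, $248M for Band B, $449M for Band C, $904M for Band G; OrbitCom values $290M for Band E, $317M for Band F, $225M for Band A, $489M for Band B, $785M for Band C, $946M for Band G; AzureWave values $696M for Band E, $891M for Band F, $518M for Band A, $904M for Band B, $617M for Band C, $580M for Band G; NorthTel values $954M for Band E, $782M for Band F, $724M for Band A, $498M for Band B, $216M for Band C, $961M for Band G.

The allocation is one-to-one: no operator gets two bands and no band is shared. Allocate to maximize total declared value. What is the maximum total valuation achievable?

Maximum total: $4976M

This is a one-to-one assignment (maximum-weight bipartite matching).
Optimal: Pulse→Band F ($885M), Meridian→Band E ($774M), PeakComm→Band G ($904M), OrbitCom→Band C ($785M), AzureWave→Band B ($904M), NorthTel→Band A ($724M) — total 885+774+904+785+904+724 = $4976M.
Column-greedy (each band in turn goes to its best remaining operator) gives $4058M, worse by 918.
Next-best assignment: Pulse→Band F, Meridian→Band E, PeakComm→Band C, OrbitCom→Band G, AzureWave→Band B, NorthTel→Band A = $4682M.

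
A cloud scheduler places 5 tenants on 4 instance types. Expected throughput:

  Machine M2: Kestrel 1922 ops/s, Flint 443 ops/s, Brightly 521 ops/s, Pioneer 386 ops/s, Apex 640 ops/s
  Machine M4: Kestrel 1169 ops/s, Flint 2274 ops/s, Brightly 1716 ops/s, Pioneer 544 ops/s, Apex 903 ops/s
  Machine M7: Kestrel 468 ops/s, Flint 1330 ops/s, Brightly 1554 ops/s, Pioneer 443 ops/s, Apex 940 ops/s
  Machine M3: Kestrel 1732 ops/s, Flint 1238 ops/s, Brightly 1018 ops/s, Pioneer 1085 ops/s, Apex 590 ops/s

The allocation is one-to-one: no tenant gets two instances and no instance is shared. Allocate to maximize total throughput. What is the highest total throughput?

Max total: 6835 ops/s

Optimal: Kestrel→Machine M2 (1922 ops/s), Flint→Machine M4 (2274 ops/s), Brightly→Machine M7 (1554 ops/s), Pioneer→Machine M3 (1085 ops/s) — total 1922+2274+1554+1085 = 6835 ops/s.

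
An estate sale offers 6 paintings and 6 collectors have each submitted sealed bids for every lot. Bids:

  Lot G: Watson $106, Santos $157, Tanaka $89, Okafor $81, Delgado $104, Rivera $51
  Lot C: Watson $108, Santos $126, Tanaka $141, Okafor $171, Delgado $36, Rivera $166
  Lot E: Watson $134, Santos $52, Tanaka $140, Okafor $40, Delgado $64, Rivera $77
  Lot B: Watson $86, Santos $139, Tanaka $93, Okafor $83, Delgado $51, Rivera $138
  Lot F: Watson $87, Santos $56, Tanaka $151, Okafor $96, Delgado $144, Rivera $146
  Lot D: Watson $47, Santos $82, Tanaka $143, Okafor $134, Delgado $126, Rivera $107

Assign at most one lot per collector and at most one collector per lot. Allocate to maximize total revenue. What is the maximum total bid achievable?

Maximum total: $887

This is a one-to-one assignment (maximum-weight bipartite matching).
Optimal: Watson→Lot E ($134), Santos→Lot G ($157), Tanaka→Lot D ($143), Okafor→Lot C ($171), Delgado→Lot F ($144), Rivera→Lot B ($138) — total 134+157+143+171+144+138 = $887.
Max-entry greedy (repeatedly take the single best remaining cell) gives $877, worse by 10.
Swapping Delgado↔Okafor (Delgado→Lot C $36, Okafor→Lot F $96) loses 183.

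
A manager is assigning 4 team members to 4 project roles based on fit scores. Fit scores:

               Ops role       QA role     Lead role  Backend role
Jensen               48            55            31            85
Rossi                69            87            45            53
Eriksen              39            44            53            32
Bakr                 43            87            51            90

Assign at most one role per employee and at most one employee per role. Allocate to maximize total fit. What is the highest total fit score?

Max total: 294 pts

Optimal: Jensen→Backend role (85 pts), Rossi→Ops role (69 pts), Eriksen→Lead role (53 pts), Bakr→QA role (87 pts) — total 85+69+53+87 = 294 pts.
Checked against all permutations: 294 pts is optimal.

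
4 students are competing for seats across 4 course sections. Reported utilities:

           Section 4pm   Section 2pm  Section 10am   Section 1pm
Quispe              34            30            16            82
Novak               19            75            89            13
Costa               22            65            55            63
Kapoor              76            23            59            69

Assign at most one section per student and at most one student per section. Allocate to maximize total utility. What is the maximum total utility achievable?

Max total: 312 points

Optimal: Quispe→Section 1pm (82 points), Novak→Section 10am (89 points), Costa→Section 2pm (65 points), Kapoor→Section 4pm (76 points) — total 82+89+65+76 = 312 points.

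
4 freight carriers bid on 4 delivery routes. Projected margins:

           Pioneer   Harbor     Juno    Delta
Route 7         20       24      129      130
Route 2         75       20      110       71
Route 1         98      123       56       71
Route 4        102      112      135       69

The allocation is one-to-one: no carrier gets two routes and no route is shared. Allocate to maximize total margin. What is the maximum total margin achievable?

Max total: $465k

Optimal: Pioneer→Route 4 ($102k), Harbor→Route 1 ($123k), Juno→Route 2 ($110k), Delta→Route 7 ($130k) — total 102+123+110+130 = $465k.
Max-entry greedy (repeatedly take the single best remaining cell) gives $463k, worse by 2.
Checked against all permutations: $465k is optimal.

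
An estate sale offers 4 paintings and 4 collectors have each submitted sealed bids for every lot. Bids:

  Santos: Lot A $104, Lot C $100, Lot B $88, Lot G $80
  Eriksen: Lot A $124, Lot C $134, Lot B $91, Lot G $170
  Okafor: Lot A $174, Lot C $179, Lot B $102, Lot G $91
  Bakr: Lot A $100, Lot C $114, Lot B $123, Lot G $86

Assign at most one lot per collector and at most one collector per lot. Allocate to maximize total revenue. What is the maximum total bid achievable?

Maximum total: $576

Treat this as an assignment problem: match each collector to one lot.
Optimal: Santos→Lot A ($104), Eriksen→Lot G ($170), Okafor→Lot C ($179), Bakr→Lot B ($123) — total 104+170+179+123 = $576.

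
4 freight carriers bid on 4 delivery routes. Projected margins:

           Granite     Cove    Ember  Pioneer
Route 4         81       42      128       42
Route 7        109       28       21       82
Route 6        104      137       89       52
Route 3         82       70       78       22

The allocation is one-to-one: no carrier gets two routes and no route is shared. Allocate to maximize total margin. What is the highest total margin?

Optimal: Granite→Route 3 ($82k), Cove→Route 6 ($137k), Ember→Route 4 ($128k), Pioneer→Route 7 ($82k) — total 82+137+128+82 = $429k.
Column-greedy (each route in turn goes to its best remaining carrier) gives $396k, worse by 33.
Every other assignment is strictly worse.

Max total: $429k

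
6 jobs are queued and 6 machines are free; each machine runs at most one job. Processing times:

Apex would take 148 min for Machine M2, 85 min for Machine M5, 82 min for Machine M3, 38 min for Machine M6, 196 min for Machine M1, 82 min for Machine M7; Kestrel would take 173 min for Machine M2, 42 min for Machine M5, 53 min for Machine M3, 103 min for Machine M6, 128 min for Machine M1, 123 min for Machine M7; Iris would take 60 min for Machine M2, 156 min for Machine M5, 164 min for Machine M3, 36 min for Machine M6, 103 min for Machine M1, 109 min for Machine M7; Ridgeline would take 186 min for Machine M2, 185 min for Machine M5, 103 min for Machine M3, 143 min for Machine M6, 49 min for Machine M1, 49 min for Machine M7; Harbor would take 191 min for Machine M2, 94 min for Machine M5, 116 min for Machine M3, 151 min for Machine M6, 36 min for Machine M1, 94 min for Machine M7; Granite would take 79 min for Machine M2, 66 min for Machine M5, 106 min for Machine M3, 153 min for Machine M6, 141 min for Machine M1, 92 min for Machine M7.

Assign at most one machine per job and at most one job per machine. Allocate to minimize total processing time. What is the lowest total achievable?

This is the linear assignment problem.
Optimal: Apex→Machine M6 (38 min), Kestrel→Machine M3 (53 min), Iris→Machine M2 (60 min), Ridgeline→Machine M7 (49 min), Harbor→Machine M1 (36 min), Granite→Machine M5 (66 min) — total 38+53+60+49+36+66 = 302 min.
Column-greedy (each machine in turn goes to its cheapest remaining job) gives 455 min, worse by 153.

Min total: 302 min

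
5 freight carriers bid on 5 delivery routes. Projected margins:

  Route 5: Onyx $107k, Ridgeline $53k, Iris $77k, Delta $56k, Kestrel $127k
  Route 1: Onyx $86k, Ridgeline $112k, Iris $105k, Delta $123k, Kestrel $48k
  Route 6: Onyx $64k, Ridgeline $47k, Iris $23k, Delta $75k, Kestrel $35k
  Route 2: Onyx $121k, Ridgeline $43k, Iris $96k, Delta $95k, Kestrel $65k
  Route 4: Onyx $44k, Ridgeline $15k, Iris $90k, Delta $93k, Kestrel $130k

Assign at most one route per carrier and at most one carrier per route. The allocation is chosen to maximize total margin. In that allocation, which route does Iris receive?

Iris receives Route 4.

Optimal: Onyx→Route 2 ($121k), Ridgeline→Route 1 ($112k), Iris→Route 4 ($90k), Delta→Route 6 ($75k), Kestrel→Route 5 ($127k) — total 121+112+90+75+127 = $525k.
Column-greedy (each route in turn goes to its best remaining carrier) gives $425k, worse by 100.
Iris's own top route is Route 1 ($105k), but forcing Iris→Route 1 and reassigning the rest optimally gives only $493k — worse by 32.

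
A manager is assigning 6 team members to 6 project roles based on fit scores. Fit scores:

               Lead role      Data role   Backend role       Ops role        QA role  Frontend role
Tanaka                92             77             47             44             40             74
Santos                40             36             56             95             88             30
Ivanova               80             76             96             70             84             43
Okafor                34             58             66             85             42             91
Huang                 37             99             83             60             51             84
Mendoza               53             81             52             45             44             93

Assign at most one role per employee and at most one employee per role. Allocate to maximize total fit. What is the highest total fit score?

This is a one-to-one assignment (maximum-weight bipartite matching).
Optimal: Tanaka→Lead role (92 pts), Santos→QA role (88 pts), Ivanova→Backend role (96 pts), Okafor→Ops role (85 pts), Huang→Data role (99 pts), Mendoza→Frontend role (93 pts) — total 92+88+96+85+99+93 = 553 pts.
Row-greedy (each employee in turn takes its best remaining role) gives 517 pts, worse by 36.
Next-best assignment: Tanaka→Lead role, Santos→Ops role, Ivanova→QA role, Okafor→Backend role, Huang→Data role, Mendoza→Frontend role = 529 pts.

Max total: 553 pts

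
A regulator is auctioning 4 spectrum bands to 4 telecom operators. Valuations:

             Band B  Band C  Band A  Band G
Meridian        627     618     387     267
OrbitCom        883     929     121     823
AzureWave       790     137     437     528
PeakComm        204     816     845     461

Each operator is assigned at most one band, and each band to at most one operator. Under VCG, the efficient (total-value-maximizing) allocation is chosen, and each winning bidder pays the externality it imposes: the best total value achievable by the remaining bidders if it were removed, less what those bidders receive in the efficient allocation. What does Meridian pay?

Meridian pays $106M.

Efficient allocation: Meridian→Band C ($618M), OrbitCom→Band G ($823M), AzureWave→Band B ($790M), PeakComm→Band A ($845M); total welfare W = $3076M.
Meridian receives Band C at value $618M, so the others get W − 618 = $2458M.
Without Meridian: best allocation of the remaining 3 bidders over all 4 bands is OrbitCom→Band C ($929M), AzureWave→Band B ($790M), PeakComm→Band A ($845M), total $2564M.
VCG payment = (others' best without Meridian) − (others' welfare with Meridian) = 2564 − 2458 = $106M.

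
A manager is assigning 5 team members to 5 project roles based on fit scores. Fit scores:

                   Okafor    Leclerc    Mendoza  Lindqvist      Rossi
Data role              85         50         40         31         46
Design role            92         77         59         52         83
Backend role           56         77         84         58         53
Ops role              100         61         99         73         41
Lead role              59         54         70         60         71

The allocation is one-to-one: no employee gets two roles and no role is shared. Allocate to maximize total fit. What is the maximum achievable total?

Maximum total: 404 pts

Treat this as an assignment problem: match each employee to one role.
Optimal: Okafor→Data role (85 pts), Leclerc→Backend role (77 pts), Mendoza→Ops role (99 pts), Lindqvist→Lead role (60 pts), Rossi→Design role (83 pts) — total 85+77+99+60+83 = 404 pts.
Max-entry greedy (repeatedly take the single best remaining cell) gives 377 pts, worse by 27.
Checked against all permutations: 404 pts is optimal.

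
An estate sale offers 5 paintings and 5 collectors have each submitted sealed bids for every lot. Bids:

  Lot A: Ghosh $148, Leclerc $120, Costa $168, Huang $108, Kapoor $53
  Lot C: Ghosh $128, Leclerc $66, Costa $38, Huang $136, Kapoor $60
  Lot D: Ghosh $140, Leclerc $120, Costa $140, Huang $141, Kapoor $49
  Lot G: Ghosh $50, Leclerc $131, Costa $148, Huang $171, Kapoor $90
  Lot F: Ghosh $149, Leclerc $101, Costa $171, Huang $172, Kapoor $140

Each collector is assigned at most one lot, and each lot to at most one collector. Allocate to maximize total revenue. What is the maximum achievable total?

This is a one-to-one assignment (maximum-weight bipartite matching).
Optimal: Ghosh→Lot C ($128), Leclerc→Lot D ($120), Costa→Lot A ($168), Huang→Lot G ($171), Kapoor→Lot F ($140) — total 128+120+168+171+140 = $727.
Next-best assignment: Ghosh→Lot D, Leclerc→Lot G, Costa→Lot A, Huang→Lot C, Kapoor→Lot F = $715.
Swapping Leclerc↔Kapoor (Leclerc→Lot F $101, Kapoor→Lot D $49) loses 110.
Checked against all permutations: $727 is optimal.

Maximum total: $727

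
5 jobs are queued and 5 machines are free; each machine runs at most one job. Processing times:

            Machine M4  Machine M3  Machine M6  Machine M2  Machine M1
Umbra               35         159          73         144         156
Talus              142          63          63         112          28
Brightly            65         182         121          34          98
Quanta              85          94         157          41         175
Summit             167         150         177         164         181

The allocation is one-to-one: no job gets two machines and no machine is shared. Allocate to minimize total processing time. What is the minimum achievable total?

Optimal: Umbra→Machine M6 (73 min), Talus→Machine M1 (28 min), Brightly→Machine M4 (65 min), Quanta→Machine M2 (41 min), Summit→Machine M3 (150 min) — total 73+28+65+41+150 = 357 min.
Min-entry greedy (repeatedly take the single cheapest remaining cell) gives 368 min, worse by 11.
Swapping Summit↔Talus (Summit→Machine M1 181 min, Talus→Machine M3 63 min) adds 66.
Every other assignment is strictly worse.

Minimum total: 357 min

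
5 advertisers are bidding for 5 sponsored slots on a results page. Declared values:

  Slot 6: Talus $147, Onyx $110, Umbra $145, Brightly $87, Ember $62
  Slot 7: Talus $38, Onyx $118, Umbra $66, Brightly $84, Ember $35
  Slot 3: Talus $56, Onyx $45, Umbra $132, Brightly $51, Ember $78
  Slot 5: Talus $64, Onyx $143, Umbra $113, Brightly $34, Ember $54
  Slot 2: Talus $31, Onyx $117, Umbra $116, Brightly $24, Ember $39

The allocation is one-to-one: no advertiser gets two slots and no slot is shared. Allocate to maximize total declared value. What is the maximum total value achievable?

Maximum total: $568

Optimal: Talus→Slot 6 ($147), Onyx→Slot 5 ($143), Umbra→Slot 2 ($116), Brightly→Slot 7 ($84), Ember→Slot 3 ($78) — total 147+143+116+84+78 = $568.
Max-entry greedy (repeatedly take the single best remaining cell) gives $545, worse by 23.
Swapping Brightly↔Onyx (Brightly→Slot 5 $34, Onyx→Slot 7 $118) loses 75.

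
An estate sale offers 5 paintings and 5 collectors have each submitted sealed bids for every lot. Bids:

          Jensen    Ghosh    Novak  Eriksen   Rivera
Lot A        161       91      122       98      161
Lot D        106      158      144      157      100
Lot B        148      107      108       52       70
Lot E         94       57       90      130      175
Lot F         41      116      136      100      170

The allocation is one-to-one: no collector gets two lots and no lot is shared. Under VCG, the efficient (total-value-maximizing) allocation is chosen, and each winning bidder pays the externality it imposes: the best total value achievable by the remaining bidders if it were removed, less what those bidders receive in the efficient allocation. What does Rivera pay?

Rivera pays $24.

Efficient allocation: Jensen→Lot A ($161), Ghosh→Lot B ($107), Novak→Lot F ($136), Eriksen→Lot D ($157), Rivera→Lot E ($175); total welfare W = $736.
Rivera receives Lot E at value $175, so the others get W − 175 = $561.
Without Rivera: best allocation of the remaining 4 bidders over all 5 lots is Jensen→Lot A ($161), Ghosh→Lot D ($158), Novak→Lot F ($136), Eriksen→Lot E ($130), total $585.
VCG payment = (others' best without Rivera) − (others' welfare with Rivera) = 585 − 561 = $24.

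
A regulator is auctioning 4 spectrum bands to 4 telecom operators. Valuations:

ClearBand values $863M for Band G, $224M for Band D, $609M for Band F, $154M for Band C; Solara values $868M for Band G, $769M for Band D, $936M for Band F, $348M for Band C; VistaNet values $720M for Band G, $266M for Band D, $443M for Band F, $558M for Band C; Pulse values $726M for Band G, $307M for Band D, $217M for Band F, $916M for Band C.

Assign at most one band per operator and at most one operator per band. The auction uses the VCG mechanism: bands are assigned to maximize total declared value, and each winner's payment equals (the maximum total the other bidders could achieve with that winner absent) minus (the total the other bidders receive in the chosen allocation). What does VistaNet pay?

VistaNet pays $421M.

Efficient allocation: ClearBand→Band F ($609M), Solara→Band D ($769M), VistaNet→Band G ($720M), Pulse→Band C ($916M); total welfare W = $3014M.
VistaNet receives Band G at value $720M, so the others get W − 720 = $2294M.
Without VistaNet: best allocation of the remaining 3 bidders over all 4 bands is ClearBand→Band G ($863M), Solara→Band F ($936M), Pulse→Band C ($916M), total $2715M.
VCG payment = (others' best without VistaNet) − (others' welfare with VistaNet) = 2715 − 2294 = $421M.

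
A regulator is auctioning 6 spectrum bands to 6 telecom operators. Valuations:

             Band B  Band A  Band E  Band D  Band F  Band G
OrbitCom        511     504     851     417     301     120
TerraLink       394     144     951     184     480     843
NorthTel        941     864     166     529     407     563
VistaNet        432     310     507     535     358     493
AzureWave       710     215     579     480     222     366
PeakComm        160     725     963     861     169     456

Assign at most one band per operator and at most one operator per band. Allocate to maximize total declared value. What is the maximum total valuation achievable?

Maximum total: $4487M

Treat this as an assignment problem: match each operator to one band.
Optimal: OrbitCom→Band E ($851M), TerraLink→Band G ($843M), NorthTel→Band A ($864M), VistaNet→Band F ($358M), AzureWave→Band B ($710M), PeakComm→Band D ($861M) — total 851+843+864+358+710+861 = $4487M.
Row-greedy (each operator in turn takes its best remaining band) gives $4117M, worse by 370.
Swapping OrbitCom↔NorthTel (OrbitCom→Band A $504M, NorthTel→Band E $166M) loses 1045.
Checked against all permutations: $4487M is optimal.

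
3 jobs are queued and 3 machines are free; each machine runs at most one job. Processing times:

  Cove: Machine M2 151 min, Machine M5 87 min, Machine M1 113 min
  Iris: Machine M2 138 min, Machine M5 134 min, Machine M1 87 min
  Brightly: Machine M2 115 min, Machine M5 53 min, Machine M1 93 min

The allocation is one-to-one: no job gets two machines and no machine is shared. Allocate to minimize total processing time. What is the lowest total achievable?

Optimal: Cove→Machine M5 (87 min), Iris→Machine M1 (87 min), Brightly→Machine M2 (115 min) — total 87+87+115 = 289 min.
Min-entry greedy (repeatedly take the single cheapest remaining cell) gives 291 min, worse by 2.
Swapping Cove↔Iris (Cove→Machine M1 113 min, Iris→Machine M5 134 min) adds 73.

Minimum total: 289 min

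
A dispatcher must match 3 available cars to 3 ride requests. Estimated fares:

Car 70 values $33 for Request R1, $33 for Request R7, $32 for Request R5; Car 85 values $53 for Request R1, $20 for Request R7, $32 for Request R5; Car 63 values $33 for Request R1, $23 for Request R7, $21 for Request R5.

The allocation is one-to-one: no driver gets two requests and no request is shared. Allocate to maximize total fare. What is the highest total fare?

Treat this as an assignment problem: match each driver to one request.
Optimal: Car 70→Request R5 ($32), Car 85→Request R1 ($53), Car 63→Request R7 ($23) — total 32+53+23 = $108.
Max-entry greedy (repeatedly take the single best remaining cell) gives $107, worse by 1.
No other one-to-one assignment exceeds $108.

Max total: $108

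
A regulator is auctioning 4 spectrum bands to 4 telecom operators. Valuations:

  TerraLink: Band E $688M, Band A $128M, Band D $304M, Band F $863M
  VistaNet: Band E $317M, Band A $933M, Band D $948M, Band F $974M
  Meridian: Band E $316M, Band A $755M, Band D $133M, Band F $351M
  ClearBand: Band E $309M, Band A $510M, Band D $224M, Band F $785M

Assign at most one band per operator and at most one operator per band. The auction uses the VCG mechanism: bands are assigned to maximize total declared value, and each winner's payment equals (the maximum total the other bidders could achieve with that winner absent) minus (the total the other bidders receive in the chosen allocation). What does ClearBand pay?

Efficient allocation: TerraLink→Band E ($688M), VistaNet→Band D ($948M), Meridian→Band A ($755M), ClearBand→Band F ($785M); total welfare W = $3176M.
ClearBand receives Band F at value $785M, so the others get W − 785 = $2391M.
Without ClearBand: best allocation of the remaining 3 bidders over all 4 bands is TerraLink→Band F ($863M), VistaNet→Band D ($948M), Meridian→Band A ($755M), total $2566M.
VCG payment = (others' best without ClearBand) − (others' welfare with ClearBand) = 2566 − 2391 = $175M.

ClearBand pays $175M.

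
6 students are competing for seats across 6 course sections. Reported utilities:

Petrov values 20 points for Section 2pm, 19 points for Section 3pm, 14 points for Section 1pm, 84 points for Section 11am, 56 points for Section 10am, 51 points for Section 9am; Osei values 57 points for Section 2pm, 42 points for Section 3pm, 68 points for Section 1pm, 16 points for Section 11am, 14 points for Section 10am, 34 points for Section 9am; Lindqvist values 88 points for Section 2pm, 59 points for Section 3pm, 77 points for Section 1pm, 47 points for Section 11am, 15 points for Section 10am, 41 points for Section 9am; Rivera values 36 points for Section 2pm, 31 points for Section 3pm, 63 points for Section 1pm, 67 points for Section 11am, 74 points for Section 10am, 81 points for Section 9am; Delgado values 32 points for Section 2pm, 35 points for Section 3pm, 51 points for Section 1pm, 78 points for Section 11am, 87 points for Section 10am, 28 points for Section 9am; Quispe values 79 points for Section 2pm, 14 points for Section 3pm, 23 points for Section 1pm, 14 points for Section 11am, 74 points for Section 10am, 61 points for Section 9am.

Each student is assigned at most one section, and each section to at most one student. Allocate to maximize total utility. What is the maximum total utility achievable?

Optimal: Petrov→Section 11am (84 points), Osei→Section 1pm (68 points), Lindqvist→Section 3pm (59 points), Rivera→Section 9am (81 points), Delgado→Section 10am (87 points), Quispe→Section 2pm (79 points) — total 84+68+59+81+87+79 = 458 points.
Column-greedy (each section in turn goes to its best remaining student) gives 425 points, worse by 33.
Next-best assignment: Petrov→Section 11am, Osei→Section 3pm, Lindqvist→Section 1pm, Rivera→Section 9am, Delgado→Section 10am, Quispe→Section 2pm = 450 points.
No other one-to-one assignment exceeds 458 points.

Max total: 458 points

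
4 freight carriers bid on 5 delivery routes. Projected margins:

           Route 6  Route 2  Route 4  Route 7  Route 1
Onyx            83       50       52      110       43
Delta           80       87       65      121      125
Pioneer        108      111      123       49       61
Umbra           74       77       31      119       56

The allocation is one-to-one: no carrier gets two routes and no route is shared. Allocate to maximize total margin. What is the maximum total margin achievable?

Max total: $450k

Optimal: Onyx→Route 6 ($83k), Delta→Route 1 ($125k), Pioneer→Route 4 ($123k), Umbra→Route 7 ($119k) — total 83+125+123+119 = $450k.
No other one-to-one assignment exceeds $450k.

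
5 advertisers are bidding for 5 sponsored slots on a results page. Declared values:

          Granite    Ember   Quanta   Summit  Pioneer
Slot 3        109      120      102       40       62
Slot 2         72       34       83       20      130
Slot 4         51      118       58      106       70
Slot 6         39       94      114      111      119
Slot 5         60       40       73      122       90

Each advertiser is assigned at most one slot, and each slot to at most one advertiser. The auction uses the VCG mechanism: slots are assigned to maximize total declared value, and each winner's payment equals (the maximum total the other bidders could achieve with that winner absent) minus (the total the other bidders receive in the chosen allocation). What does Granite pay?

Granite pays $2.

Efficient allocation: Granite→Slot 3 ($109), Ember→Slot 4 ($118), Quanta→Slot 6 ($114), Summit→Slot 5 ($122), Pioneer→Slot 2 ($130); total welfare W = $593.
Granite receives Slot 3 at value $109, so the others get W − 109 = $484.
Without Granite: best allocation of the remaining 4 bidders over all 5 slots is Ember→Slot 3 ($120), Quanta→Slot 6 ($114), Summit→Slot 5 ($122), Pioneer→Slot 2 ($130), total $486.
VCG payment = (others' best without Granite) − (others' welfare with Granite) = 486 − 484 = $2.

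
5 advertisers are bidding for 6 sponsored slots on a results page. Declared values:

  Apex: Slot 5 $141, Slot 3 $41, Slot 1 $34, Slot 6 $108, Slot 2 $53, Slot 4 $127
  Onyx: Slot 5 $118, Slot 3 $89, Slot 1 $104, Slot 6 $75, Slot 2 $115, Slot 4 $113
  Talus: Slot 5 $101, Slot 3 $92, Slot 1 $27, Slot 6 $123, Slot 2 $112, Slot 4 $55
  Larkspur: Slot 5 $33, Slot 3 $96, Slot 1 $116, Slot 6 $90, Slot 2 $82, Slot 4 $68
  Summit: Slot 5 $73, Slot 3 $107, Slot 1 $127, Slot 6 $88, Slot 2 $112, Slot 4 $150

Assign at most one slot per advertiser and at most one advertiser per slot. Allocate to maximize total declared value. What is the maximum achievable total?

Max total: $645

This is the linear assignment problem.
Optimal: Apex→Slot 5 ($141), Onyx→Slot 2 ($115), Talus→Slot 6 ($123), Larkspur→Slot 1 ($116), Summit→Slot 4 ($150) — total 141+115+123+116+150 = $645.
Column-greedy (each slot in turn goes to its best remaining advertiser) gives $602, worse by 43.
Next-best assignment: Apex→Slot 5, Onyx→Slot 2, Talus→Slot 6, Larkspur→Slot 3, Summit→Slot 4 = $625.
Checked against all permutations: $645 is optimal.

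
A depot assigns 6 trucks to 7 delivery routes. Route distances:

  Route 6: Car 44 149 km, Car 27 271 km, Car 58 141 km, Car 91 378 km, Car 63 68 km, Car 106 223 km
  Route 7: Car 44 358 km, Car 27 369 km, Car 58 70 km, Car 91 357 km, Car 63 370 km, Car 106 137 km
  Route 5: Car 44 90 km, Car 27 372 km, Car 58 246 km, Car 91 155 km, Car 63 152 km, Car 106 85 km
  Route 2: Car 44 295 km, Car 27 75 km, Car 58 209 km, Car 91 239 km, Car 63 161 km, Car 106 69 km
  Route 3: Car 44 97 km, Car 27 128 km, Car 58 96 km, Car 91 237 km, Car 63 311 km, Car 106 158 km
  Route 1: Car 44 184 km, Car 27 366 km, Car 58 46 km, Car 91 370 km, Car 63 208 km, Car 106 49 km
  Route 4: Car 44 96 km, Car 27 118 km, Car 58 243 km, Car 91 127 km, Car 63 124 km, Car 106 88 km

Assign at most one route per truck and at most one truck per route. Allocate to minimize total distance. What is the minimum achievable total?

This is the linear assignment problem.
Optimal: Car 44→Route 5 (90 km), Car 27→Route 2 (75 km), Car 58→Route 7 (70 km), Car 91→Route 4 (127 km), Car 63→Route 6 (68 km), Car 106→Route 1 (49 km) — total 90+75+70+127+68+49 = 479 km.
Column-greedy (each route in turn goes to its cheapest remaining truck) gives 765 km, worse by 286.
Swapping Car 106↔Car 58 (Car 106→Route 7 137 km, Car 58→Route 1 46 km) adds 64.

Minimum total: 479 km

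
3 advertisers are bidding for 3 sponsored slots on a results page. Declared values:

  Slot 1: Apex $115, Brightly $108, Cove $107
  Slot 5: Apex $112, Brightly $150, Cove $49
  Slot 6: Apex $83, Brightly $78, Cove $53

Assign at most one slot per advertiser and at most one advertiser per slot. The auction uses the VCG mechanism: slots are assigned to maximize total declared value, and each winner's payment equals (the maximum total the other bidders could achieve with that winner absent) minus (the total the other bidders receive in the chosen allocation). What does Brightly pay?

Efficient allocation: Apex→Slot 6 ($83), Brightly→Slot 5 ($150), Cove→Slot 1 ($107); total welfare W = $340.
Brightly receives Slot 5 at value $150, so the others get W − 150 = $190.
Without Brightly: best allocation of the remaining 2 bidders over all 3 slots is Apex→Slot 5 ($112), Cove→Slot 1 ($107), total $219.
VCG payment = (others' best without Brightly) − (others' welfare with Brightly) = 219 − 190 = $29.

Brightly pays $29.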